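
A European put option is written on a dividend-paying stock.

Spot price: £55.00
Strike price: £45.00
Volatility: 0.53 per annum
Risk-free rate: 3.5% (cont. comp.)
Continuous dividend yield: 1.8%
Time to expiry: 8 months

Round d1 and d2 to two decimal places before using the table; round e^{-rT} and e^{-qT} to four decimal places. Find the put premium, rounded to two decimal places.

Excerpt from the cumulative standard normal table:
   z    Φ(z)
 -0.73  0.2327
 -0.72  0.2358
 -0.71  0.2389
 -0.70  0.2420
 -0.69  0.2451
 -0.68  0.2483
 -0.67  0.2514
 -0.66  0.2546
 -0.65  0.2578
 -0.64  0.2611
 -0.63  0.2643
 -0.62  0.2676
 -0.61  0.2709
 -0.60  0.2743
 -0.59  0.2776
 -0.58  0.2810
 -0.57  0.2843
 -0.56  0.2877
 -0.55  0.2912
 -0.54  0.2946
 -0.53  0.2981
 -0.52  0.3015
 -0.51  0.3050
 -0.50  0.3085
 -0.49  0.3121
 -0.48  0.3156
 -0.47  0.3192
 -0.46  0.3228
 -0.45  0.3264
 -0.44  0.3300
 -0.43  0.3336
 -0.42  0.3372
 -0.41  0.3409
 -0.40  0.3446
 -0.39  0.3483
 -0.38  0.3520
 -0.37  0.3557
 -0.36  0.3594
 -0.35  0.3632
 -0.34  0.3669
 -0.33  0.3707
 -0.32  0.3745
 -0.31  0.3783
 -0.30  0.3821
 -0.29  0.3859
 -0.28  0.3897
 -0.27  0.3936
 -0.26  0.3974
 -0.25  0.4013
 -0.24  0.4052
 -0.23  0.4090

£4.32

T = 0.6667;  σ√T = 0.4327
d₁ = [ln(55/45) + (0.035 − 0.018 + 0.53²/2)·0.6667] / 0.4327 = [0.2007 + 0.1050] / 0.4327 = 0.7063 ⇒ 0.71
d₂ = d₁ − σ√T = 0.7063 − 0.4327 = 0.2735 ⇒ 0.27
e^(−qT) = e^(−0.018·0.6667) = 0.9881;  e^(−rT) = e^(−0.035·0.6667) = 0.9769
N(−d₂) = N(-0.27) = 0.3936;  N(−d₁) = N(-0.71) = 0.2389
P = 45·0.9769·0.3936 − 55·0.9881·0.2389 = 17.3029 − 12.9831 = 4.3197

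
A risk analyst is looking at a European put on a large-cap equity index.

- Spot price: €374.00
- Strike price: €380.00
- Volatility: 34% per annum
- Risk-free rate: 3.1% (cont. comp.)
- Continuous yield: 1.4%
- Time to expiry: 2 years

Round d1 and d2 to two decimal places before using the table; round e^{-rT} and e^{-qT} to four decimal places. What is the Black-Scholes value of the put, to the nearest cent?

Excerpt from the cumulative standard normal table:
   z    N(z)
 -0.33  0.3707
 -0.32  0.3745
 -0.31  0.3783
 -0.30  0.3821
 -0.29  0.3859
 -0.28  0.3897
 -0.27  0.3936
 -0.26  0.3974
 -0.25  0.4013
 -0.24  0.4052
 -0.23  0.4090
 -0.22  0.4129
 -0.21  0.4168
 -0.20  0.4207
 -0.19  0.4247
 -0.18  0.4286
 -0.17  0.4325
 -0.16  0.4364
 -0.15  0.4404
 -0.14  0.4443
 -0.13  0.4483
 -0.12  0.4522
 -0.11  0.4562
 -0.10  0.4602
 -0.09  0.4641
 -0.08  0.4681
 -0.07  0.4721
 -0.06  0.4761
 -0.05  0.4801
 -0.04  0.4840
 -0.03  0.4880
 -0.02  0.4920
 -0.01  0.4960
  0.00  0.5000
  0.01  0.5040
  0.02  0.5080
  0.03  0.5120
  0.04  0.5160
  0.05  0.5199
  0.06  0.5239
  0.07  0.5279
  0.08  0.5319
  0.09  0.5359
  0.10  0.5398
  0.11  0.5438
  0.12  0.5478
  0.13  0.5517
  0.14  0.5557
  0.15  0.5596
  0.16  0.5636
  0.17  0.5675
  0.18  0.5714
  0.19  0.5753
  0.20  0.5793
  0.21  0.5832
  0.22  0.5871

€65.18

σ√T = 0.34·√2 = 0.4808
ln(S/K) + (r − q + σ²/2)T = ln(374/380) + (0.031 − 0.014 + 0.34²/2)·2 = -0.0159 + 0.1496 = 0.1337
d₁ = 0.1337 / 0.4808 = 0.2780 → 0.28
d₂ = d₁ − σ√T = 0.2780 − 0.4808 = -0.2028 → -0.20
exp(−qT) = exp(−0.014·2) = 0.9724;  exp(−rT) = exp(−0.031·2) = 0.9399
N(−d₂) = N(0.20) = 0.5793;  N(−d₁) = N(-0.28) = 0.3897
P = 380·0.9399·0.5793 − 374·0.9724·0.3897 = 206.9039 − 141.7252 = 65.1788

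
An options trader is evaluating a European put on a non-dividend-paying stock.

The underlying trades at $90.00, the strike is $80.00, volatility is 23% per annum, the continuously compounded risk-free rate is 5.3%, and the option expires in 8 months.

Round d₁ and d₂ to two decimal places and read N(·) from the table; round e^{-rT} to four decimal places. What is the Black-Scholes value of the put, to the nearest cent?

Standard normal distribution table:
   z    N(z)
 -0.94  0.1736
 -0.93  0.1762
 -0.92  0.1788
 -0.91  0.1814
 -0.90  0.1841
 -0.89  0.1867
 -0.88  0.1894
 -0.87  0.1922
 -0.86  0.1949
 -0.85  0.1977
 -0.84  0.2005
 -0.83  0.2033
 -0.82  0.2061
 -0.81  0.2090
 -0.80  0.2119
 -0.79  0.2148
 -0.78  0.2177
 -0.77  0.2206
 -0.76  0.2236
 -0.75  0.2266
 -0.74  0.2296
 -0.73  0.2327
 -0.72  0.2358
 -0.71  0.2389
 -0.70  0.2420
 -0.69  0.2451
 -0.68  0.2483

σ√T = 0.23 × 0.8165 = 0.1878
d₁ = [ln(90/80) + (0.053 + 0.23²/2)·0.6667] / 0.1878 = [0.1178 + 0.0530] / 0.1878 = 0.9092 → 0.91
d₂ = d₁ − σ√T = 0.9092 − 0.1878 = 0.7214 → 0.72
e^(−rT) = e^(−0.053·0.6667) = 0.9653
N(−d₂) = N(-0.72) = 0.2358;  N(−d₁) = N(-0.91) = 0.1814
P = 80·0.9653·0.2358 − 90·0.1814 = 18.2094 − 16.3260 = 1.8834

$1.88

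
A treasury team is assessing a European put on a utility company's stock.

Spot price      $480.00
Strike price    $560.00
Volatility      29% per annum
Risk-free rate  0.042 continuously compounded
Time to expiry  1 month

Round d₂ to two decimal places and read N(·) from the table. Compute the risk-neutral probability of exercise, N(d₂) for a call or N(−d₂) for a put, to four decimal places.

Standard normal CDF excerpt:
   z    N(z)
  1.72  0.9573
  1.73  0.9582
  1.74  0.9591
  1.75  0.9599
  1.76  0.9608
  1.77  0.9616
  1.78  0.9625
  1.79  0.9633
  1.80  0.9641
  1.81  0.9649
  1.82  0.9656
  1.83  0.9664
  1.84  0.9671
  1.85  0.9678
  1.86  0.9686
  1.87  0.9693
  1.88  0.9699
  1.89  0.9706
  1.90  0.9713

σ√T = 0.29·√0.08333 = 0.0837
d₁ = [ln(480/560) + (0.042 + ½·0.29²)·0.08333] / (σ√T) = (-0.1542 + 0.0070) / 0.0837 = -1.7577 which rounds to -1.76
d₂ = -1.7577 − 0.0837 = -1.8414 which rounds to -1.84
Risk-neutral Pr[S_T < K] = N(−d₂) = N(1.84) = 0.9671

0.9671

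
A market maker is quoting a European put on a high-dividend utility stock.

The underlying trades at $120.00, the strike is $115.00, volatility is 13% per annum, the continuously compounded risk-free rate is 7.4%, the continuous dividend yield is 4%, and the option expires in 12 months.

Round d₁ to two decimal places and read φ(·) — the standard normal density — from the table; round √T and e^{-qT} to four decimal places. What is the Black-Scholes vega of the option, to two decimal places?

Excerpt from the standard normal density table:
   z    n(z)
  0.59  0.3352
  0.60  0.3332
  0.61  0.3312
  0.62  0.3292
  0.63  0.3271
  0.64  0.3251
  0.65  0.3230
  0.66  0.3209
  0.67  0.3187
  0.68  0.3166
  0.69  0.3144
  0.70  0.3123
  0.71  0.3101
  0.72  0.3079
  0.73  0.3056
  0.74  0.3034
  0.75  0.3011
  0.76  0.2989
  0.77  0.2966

T = 1;  σ√T = 0.1300
d₁ = [ln(120/115) + (0.074 − 0.04 + 0.13²/2)·1] / 0.1300 = [0.0426 + 0.0424] / 0.1300 = 0.6539 → 0.65
√T = √1 = 1.0000
φ(d₁) = φ(0.65) = 0.3230
e^(−qT) = e^(−0.04·1) = 0.9608
vega = S·e^(−qT)·φ(d₁)·√T = 120·0.9608·0.3230·1.0000 = 37.2406

37.24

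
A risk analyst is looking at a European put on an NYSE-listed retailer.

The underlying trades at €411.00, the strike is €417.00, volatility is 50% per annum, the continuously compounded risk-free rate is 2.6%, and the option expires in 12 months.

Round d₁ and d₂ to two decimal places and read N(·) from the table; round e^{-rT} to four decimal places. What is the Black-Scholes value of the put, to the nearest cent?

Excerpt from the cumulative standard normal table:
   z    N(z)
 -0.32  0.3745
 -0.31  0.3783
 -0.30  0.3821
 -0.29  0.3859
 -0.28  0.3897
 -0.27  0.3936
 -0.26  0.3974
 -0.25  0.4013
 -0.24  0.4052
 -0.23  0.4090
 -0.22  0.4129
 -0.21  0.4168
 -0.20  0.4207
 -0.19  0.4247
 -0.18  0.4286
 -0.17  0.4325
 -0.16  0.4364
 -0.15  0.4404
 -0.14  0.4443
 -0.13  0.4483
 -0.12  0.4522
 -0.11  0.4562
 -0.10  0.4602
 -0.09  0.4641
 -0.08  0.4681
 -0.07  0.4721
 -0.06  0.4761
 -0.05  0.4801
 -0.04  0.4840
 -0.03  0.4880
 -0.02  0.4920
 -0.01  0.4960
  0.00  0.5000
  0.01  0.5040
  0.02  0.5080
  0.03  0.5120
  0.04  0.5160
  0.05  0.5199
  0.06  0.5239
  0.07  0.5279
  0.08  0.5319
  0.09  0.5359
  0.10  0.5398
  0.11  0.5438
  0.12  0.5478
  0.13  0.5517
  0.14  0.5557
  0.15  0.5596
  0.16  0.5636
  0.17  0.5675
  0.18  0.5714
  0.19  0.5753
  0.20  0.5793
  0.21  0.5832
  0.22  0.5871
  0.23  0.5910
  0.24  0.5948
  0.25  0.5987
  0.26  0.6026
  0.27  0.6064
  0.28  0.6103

T = 1;  σ√T = 0.5000
d₁ = [ln(411/417) + (0.026 + 0.5²/2)·1] / 0.5000 = [-0.0145 + 0.1510] / 0.5000 = 0.2730 which rounds to 0.27
d₂ = d₁ − σ√T = 0.2730 − 0.5000 = -0.2270 which rounds to -0.23
exp(−rT) = exp(−0.026·1) = 0.9743
N(−d₂) = N(0.23) = 0.5910;  N(−d₁) = N(-0.27) = 0.3936
P = 417·0.9743·0.5910 − 411·0.3936 = 240.1133 − 161.7696 = 78.3437

€78.34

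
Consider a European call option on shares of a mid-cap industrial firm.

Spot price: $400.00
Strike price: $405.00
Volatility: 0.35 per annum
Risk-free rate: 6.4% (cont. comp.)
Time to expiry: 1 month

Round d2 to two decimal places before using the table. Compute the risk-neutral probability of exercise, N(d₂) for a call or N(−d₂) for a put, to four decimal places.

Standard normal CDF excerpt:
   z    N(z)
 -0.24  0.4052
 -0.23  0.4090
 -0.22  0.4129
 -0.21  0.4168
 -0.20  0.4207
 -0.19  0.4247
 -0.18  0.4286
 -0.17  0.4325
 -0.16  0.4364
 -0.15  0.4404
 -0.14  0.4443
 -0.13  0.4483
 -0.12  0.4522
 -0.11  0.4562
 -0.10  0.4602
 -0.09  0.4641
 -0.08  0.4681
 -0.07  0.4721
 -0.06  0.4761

σ√T = 0.35 × 0.2887 = 0.1010
d₁ = [ln(400/405) + (0.064 + ½·0.35²)·0.08333] / (σ√T) = (-0.0124 + 0.0104) / 0.1010 = -0.0196 → -0.02
d₂ = -0.0196 − 0.1010 = -0.1207 → -0.12
Pr(exercise) under Q = N(d₂) = 0.4522

0.4522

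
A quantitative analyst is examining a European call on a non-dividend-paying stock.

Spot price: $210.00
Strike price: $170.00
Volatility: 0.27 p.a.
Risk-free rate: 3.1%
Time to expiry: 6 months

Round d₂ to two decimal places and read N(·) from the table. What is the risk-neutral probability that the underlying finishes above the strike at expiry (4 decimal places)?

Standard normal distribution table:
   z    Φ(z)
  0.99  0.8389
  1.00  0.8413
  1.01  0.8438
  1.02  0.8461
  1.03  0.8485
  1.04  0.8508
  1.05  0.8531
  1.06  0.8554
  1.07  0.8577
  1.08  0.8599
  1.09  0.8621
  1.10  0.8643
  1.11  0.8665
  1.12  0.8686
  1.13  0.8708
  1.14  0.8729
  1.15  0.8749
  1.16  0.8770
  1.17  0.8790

σ√T = 0.27·√0.5 = 0.1909
ln(S/K) + (r + σ²/2)T = ln(210/170) + (0.031 + 0.27²/2)·0.5 = 0.2113 + 0.0337 = 0.2450
d₁ = 0.2450 / 0.1909 = 1.2834 ≈ 1.28
d₂ = d₁ − σ√T = 1.2834 − 0.1909 = 1.0925 ≈ 1.09
Pr(exercise) under Q = N(d₂) = 0.8621

0.8621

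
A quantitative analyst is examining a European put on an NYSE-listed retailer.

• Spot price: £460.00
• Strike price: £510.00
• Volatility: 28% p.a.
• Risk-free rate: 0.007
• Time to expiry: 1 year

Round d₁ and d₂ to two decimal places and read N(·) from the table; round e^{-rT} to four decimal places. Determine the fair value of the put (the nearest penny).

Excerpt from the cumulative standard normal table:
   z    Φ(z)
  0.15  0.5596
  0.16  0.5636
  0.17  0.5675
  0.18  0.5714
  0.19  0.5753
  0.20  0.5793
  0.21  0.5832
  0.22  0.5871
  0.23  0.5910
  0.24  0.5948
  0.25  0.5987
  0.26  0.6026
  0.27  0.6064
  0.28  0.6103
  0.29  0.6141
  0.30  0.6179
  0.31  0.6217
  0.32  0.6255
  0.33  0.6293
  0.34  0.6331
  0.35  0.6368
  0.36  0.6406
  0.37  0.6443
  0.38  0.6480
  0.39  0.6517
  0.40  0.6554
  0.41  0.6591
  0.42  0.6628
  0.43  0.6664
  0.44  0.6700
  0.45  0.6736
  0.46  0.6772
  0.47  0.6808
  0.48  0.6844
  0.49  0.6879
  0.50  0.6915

σ√T = 0.28·√1 = 0.2800
d₁ = [ln(460/510) + (0.007 + 0.28²/2)·1] / 0.2800 = [-0.1032 + 0.0462] / 0.2800 = -0.2035 which rounds to -0.20
d₂ = d₁ − σ√T = -0.2035 − 0.2800 = -0.4835 which rounds to -0.48
e^(−rT) = e^(−0.007·1) = 0.9930
N(−d₂) = N(0.48) = 0.6844;  N(−d₁) = N(0.20) = 0.5793
P = 510·0.9930·0.6844 − 460·0.5793 = 346.6007 − 266.4780 = 80.1227

£80.12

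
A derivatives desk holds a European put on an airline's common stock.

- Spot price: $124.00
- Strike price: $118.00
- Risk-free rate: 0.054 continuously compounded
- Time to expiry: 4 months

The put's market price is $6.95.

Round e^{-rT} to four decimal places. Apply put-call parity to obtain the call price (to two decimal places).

$15.05

exp(−rT) = exp(−0.054·0.3333) = 0.9822
Put-call parity: C − P = S − K·e^(−rT) = 124 − 118·0.9822 = 124 − 115.8996 = 8.1004
C = P + (C − P) = 6.95 + (8.1004) = 15.0504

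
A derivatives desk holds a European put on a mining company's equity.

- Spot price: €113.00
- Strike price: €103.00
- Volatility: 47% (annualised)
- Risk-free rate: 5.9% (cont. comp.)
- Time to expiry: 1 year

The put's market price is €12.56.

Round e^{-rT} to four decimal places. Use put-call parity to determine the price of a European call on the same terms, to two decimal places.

€28.46

e^(−rT) = e^(−0.059·1) = 0.9427
Put-call parity: C − P = S − K·e^(−rT) = 113 − 103·0.9427 = 113 − 97.0981 = 15.9019
C = P + (C − P) = 12.56 + (15.9019) = 28.4619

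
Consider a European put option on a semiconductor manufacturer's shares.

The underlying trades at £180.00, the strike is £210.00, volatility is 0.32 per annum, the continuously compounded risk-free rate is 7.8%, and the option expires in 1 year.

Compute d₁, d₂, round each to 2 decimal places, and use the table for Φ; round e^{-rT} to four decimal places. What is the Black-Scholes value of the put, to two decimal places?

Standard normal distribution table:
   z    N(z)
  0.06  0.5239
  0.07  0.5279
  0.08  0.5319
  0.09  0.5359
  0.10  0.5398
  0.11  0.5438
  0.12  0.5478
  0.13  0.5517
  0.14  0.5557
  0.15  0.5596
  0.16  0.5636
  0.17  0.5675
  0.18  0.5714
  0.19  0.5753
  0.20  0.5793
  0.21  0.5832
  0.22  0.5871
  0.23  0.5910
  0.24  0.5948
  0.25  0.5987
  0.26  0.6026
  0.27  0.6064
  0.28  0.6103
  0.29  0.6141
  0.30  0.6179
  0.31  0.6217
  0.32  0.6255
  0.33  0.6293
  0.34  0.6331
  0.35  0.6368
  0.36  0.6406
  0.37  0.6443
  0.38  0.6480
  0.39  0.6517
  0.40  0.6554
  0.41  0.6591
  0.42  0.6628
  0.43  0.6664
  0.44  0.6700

£31.57

σ√T = 0.32 × 1.0000 = 0.3200
d₁ = [ln(180/210) + (0.078 + 0.32²/2)·1] / 0.3200 = [-0.1542 + 0.1292] / 0.3200 = -0.0780 ⇒ -0.08
d₂ = d₁ − σ√T = -0.0780 − 0.3200 = -0.3980 ⇒ -0.40
e^(−rT) = e^(−0.078·1) = 0.9250
N(−d₂) = N(0.40) = 0.6554;  N(−d₁) = N(0.08) = 0.5319
P = 210·0.9250·0.6554 − 180·0.5319 = 127.3114 − 95.7420 = 31.5694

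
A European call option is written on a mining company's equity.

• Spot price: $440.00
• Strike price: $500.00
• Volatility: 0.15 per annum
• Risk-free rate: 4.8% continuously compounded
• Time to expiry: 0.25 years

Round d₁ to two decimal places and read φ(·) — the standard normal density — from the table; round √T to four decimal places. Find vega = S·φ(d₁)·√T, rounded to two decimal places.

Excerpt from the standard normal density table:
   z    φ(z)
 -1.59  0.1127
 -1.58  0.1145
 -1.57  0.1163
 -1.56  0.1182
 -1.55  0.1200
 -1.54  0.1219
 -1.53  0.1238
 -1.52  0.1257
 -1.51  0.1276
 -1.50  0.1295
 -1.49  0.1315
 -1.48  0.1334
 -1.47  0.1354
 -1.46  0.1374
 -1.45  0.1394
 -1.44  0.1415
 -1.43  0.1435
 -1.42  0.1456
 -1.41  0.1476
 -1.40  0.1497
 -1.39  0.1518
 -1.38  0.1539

T = 0.25;  σ√T = 0.0750
ln(S/K) + (r + σ²/2)T = ln(440/500) + (0.048 + 0.15²/2)·0.25 = -0.1278 + 0.0148 = -0.1130
d₁ = -0.1130 / 0.0750 = -1.5069 → -1.51
√T = √0.25 = 0.5000
φ(d₁) = φ(-1.51) = 0.1276
vega = S·φ(d₁)·√T = 440·0.1276·0.5000 = 28.0720

28.07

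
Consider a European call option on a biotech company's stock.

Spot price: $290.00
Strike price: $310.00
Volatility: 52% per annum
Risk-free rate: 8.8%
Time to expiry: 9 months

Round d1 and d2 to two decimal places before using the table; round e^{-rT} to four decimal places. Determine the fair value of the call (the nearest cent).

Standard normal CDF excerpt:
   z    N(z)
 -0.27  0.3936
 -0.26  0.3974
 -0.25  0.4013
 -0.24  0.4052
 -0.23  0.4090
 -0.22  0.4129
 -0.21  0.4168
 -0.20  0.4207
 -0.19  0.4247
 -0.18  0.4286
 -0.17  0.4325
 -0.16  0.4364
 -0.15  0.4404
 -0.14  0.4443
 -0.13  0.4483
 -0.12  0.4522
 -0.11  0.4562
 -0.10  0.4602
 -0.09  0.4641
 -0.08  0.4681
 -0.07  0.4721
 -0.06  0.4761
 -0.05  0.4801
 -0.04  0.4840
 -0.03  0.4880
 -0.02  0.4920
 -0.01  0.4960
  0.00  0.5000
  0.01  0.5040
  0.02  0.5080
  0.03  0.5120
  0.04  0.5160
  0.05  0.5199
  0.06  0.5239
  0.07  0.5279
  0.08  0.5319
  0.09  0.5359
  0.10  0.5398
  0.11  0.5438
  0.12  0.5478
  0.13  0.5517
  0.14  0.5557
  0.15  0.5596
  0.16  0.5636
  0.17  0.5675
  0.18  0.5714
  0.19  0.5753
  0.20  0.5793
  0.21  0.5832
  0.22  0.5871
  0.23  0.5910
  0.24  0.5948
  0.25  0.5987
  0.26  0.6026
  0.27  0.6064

T = 0.75;  σ√T = 0.4503
d₁ = [ln(290/310) + (0.088 + ½·0.52²)·0.75] / (σ√T) = (-0.0667 + 0.1674) / 0.4503 = 0.2236 ⇒ 0.22
d₂ = 0.2236 − 0.4503 = -0.2267 ⇒ -0.23
e^(−rT) = e^(−0.088·0.75) = 0.9361
N(d₁) = N(0.22) = 0.5871;  N(d₂) = N(-0.23) = 0.4090
C = 290·0.5871 − 310·0.9361·0.4090 = 170.2590 − 118.6881 = 51.5709

$51.57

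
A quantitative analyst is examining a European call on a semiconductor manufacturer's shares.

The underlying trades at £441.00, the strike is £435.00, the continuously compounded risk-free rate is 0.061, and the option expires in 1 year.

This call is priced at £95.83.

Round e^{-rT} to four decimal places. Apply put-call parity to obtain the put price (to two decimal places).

exp(−rT) = exp(−0.061·1) = 0.9408
Put-call parity: C − P = S − K·e^(−rT) = 441 − 435·0.9408 = 441 − 409.2480 = 31.7520
P = C − (C − P) = 95.83 − (31.7520) = 64.0780

£64.08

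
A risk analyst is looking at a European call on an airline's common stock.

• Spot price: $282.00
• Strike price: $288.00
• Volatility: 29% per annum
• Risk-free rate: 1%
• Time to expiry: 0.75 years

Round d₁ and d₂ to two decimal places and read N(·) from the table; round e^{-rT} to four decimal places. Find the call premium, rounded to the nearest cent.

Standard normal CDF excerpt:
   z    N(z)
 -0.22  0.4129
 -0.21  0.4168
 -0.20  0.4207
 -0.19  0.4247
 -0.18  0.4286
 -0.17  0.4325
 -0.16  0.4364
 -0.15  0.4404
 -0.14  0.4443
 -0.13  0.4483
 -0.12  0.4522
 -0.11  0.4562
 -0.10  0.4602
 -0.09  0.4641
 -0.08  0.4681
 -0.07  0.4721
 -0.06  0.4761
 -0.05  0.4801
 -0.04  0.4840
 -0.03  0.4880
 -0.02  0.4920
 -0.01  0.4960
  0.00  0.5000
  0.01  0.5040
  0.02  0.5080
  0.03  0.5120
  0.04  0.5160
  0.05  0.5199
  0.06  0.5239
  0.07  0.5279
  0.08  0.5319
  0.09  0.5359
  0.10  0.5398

$26.36

T = 0.75;  σ√T = 0.2511
d₁ = [ln(282/288) + (0.01 + 0.29²/2)·0.75] / 0.2511 = [-0.0211 + 0.0390] / 0.2511 = 0.0716 which rounds to 0.07
d₂ = d₁ − σ√T = 0.0716 − 0.2511 = -0.1795 which rounds to -0.18
e^(−rT) = e^(−0.01·0.75) = 0.9925
N(d₁) = N(0.07) = 0.5279;  N(d₂) = N(-0.18) = 0.4286
C = 282·0.5279 − 288·0.9925·0.4286 = 148.8678 − 122.5110 = 26.3568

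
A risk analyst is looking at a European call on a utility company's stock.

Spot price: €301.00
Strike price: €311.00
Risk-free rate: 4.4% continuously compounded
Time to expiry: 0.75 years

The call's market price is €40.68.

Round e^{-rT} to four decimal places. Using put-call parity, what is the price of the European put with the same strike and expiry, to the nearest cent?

e^(−rT) = e^(−0.044·0.75) = 0.9675
Put-call parity: C − P = S − K·e^(−rT) = 301 − 311·0.9675 = 301 − 300.8925 = 0.1075
P = C − (C − P) = 40.68 − (0.1075) = 40.5725

€40.57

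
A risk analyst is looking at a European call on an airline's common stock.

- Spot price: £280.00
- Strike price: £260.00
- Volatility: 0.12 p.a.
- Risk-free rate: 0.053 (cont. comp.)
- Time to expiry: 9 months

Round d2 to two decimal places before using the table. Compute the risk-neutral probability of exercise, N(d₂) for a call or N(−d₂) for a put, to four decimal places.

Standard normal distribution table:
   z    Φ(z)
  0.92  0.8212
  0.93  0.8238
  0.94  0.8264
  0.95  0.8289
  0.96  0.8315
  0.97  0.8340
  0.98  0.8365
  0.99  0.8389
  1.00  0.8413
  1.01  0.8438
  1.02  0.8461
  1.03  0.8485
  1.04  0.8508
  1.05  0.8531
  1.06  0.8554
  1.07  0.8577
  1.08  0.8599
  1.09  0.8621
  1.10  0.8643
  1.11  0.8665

σ√T = 0.12·√0.75 = 0.1039
d₁ = [ln(280/260) + (0.053 + 0.12²/2)·0.75] / 0.1039 = [0.0741 + 0.0451] / 0.1039 = 1.1476 which rounds to 1.15
d₂ = d₁ − σ√T = 1.1476 − 0.1039 = 1.0436 which rounds to 1.04
Risk-neutral Pr[S_T > K] = N(d₂) = N(1.04) = 0.8508

0.8508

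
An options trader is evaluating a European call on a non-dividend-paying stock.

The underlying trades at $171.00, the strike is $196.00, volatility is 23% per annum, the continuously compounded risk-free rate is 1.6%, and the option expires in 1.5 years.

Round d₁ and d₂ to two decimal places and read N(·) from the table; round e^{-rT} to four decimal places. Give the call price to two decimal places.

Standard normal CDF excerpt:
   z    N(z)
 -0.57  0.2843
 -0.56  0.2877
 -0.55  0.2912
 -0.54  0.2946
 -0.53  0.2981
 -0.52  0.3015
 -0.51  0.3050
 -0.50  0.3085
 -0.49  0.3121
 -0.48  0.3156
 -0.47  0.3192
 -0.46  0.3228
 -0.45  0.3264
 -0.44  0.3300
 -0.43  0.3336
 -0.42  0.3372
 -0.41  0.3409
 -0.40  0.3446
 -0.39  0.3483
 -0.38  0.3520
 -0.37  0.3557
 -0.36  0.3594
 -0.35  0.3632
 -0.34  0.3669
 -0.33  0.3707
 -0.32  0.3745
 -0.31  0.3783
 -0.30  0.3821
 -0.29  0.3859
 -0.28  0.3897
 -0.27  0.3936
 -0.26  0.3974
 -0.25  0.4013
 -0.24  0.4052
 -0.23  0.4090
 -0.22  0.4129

T = 1.5;  σ√T = 0.2817
d₁ = [ln(171/196) + (0.016 + 0.23²/2)·1.5] / 0.2817 = [-0.1365 + 0.0637] / 0.2817 = -0.2584 which rounds to -0.26
d₂ = d₁ − σ√T = -0.2584 − 0.2817 = -0.5400 which rounds to -0.54
e^(−rT) = e^(−0.016·1.5) = 0.9763
C = 171·N(-0.26) − 196·0.9763·N(-0.54) = 171·0.3974 − 196·0.9763·0.2946 = 67.9554 − 56.3731 = 11.5823

$11.58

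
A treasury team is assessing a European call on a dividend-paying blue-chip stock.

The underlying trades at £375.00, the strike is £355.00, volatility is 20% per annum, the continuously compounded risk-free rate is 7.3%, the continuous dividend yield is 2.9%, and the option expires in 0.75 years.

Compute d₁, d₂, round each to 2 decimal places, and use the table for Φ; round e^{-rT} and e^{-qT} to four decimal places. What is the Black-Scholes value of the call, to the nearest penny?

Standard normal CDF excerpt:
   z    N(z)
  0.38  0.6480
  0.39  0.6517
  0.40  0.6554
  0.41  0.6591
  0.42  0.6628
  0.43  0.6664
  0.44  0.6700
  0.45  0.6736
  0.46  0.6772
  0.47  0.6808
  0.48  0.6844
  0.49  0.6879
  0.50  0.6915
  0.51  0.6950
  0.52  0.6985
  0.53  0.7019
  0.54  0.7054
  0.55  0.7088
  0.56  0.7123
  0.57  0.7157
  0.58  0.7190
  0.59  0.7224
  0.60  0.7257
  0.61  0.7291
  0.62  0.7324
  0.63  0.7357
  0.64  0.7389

£42.32

σ√T = 0.2·√0.75 = 0.1732
d₁ = [ln(375/355) + (0.073 − 0.029 + 0.2²/2)·0.75] / 0.1732 = [0.0548 + 0.0480] / 0.1732 = 0.5936 ≈ 0.59
d₂ = d₁ − σ√T = 0.5936 − 0.1732 = 0.4204 ≈ 0.42
exp(−qT) = exp(−0.029·0.75) = 0.9785;  exp(−rT) = exp(−0.073·0.75) = 0.9467
C = 375·0.9785·N(0.59) − 355·0.9467·N(0.42) = 375·0.9785·0.7224 − 355·0.9467·0.6628 = 265.0756 − 222.7528 = 42.3228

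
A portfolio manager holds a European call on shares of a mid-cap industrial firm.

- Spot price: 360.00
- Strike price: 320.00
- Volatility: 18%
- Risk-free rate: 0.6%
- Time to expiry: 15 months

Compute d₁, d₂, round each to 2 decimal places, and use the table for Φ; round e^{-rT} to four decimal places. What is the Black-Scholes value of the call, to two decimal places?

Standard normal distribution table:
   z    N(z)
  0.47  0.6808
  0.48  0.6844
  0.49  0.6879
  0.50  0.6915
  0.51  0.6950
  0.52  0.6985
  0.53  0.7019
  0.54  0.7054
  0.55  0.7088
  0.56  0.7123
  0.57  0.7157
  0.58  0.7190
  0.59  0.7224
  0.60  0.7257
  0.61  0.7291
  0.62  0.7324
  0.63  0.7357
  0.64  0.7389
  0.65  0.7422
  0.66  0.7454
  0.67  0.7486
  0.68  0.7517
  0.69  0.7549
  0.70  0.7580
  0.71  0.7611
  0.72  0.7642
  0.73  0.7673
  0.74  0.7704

53.27

σ√T = 0.18 × 1.1180 = 0.2012
d₁ = [ln(360/320) + (0.006 + 0.18²/2)·1.25] / 0.2012 = [0.1178 + 0.0277] / 0.2012 = 0.7232 → 0.72
d₂ = d₁ − σ√T = 0.7232 − 0.2012 = 0.5219 → 0.52
e^(−rT) = e^(−0.006·1.25) = 0.9925
C = 360·N(0.72) − 320·0.9925·N(0.52) = 360·0.7642 − 320·0.9925·0.6985 = 275.1120 − 221.8436 = 53.2684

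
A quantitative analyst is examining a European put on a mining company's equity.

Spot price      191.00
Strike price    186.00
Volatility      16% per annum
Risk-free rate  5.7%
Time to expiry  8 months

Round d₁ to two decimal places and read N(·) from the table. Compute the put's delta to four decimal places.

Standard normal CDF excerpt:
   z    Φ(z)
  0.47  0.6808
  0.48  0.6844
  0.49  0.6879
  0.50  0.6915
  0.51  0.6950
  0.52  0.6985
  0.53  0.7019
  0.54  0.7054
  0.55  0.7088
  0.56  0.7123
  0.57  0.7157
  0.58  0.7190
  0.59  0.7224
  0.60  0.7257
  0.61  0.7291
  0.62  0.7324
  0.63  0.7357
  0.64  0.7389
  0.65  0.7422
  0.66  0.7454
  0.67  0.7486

-0.2877

σ√T = 0.16 × 0.8165 = 0.1306
d₁ = [ln(191/186) + (0.057 + 0.16²/2)·0.6667] / 0.1306 = [0.0265 + 0.0465] / 0.1306 = 0.5592 which rounds to 0.56
N(d₁) = N(0.56) = 0.7123
Δ_put = N(d₁) − 1 = 0.7123 − 1 = -0.2877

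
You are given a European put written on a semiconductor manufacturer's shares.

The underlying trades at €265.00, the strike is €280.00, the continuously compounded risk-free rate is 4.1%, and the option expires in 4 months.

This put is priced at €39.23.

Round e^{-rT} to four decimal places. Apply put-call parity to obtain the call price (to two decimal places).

e^(−rT) = e^(−0.041·0.3333) = 0.9864
Put-call parity: C − P = S − K·e^(−rT) = 265 − 280·0.9864 = 265 − 276.1920 = -11.1920
C = P + (C − P) = 39.23 + (-11.1920) = 28.0380

€28.04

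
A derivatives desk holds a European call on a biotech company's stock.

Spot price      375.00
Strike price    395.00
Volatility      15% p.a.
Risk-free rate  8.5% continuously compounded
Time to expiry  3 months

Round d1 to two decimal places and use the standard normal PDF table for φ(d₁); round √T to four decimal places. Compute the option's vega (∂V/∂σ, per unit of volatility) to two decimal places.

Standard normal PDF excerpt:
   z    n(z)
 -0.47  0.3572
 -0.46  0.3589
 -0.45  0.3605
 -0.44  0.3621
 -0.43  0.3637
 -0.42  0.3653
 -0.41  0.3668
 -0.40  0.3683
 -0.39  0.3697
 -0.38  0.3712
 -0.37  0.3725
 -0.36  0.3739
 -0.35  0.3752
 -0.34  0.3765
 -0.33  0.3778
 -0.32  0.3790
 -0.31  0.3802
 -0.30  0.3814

σ√T = 0.15·√0.25 = 0.0750
d₁ = [ln(375/395) + (0.085 + 0.15²/2)·0.25] / 0.0750 = [-0.0520 + 0.0241] / 0.0750 = -0.3720 ⇒ -0.37
√T = √0.25 = 0.5000
φ(d₁) = φ(-0.37) = 0.3725
vega = S·φ(d₁)·√T = 375·0.3725·0.5000 = 69.8438

69.84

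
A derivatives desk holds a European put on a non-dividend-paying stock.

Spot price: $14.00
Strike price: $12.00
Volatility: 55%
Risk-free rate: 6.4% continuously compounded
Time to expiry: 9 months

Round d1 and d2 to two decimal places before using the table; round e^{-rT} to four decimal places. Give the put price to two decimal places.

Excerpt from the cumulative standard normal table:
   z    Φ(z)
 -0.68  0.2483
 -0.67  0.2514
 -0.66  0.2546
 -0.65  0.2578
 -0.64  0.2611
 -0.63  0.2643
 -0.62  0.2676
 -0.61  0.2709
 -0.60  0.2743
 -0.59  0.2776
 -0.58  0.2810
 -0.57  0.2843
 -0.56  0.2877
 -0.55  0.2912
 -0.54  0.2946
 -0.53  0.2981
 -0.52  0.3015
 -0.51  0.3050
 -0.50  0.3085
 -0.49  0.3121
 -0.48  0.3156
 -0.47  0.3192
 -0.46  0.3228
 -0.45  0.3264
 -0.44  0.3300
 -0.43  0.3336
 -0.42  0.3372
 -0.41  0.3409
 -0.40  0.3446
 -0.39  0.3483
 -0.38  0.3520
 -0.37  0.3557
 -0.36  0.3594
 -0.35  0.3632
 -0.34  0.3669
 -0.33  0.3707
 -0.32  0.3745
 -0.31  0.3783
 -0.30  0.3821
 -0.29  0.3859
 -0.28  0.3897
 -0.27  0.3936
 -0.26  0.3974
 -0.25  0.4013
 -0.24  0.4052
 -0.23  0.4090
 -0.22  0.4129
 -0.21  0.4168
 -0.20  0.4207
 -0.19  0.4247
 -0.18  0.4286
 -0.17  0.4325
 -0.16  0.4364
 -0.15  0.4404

$1.29

σ√T = 0.55 × 0.8660 = 0.4763
d₁ = [ln(14/12) + (0.064 + 0.55²/2)·0.75] / 0.4763 = [0.1542 + 0.1614] / 0.4763 = 0.6626 → 0.66
d₂ = d₁ − σ√T = 0.6626 − 0.4763 = 0.1862 → 0.19
e^(−rT) = e^(−0.064·0.75) = 0.9531
P = 12·0.9531·N(-0.19) − 14·N(-0.66) = 12·0.9531·0.4247 − 14·0.2546 = 4.8574 − 3.5644 = 1.2930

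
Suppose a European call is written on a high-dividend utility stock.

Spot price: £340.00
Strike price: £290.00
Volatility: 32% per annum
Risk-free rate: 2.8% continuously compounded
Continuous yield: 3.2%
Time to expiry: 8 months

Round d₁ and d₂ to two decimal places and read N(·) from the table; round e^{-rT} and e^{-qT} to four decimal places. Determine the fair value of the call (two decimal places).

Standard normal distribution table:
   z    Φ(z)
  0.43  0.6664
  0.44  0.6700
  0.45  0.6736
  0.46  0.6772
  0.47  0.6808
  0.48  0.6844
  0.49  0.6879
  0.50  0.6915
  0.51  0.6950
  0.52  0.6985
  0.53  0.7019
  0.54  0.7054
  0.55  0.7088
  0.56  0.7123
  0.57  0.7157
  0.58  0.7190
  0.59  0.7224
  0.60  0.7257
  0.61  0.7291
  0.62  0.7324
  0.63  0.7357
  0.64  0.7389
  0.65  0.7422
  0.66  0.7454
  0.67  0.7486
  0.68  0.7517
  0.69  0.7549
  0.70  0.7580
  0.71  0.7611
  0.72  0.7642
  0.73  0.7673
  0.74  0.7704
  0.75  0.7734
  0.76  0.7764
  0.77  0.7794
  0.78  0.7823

σ√T = 0.32·√0.6667 = 0.2613
d₁ = [ln(340/290) + (0.028 − 0.032 + 0.32²/2)·0.6667] / 0.2613 = [0.1591 + 0.0315] / 0.2613 = 0.7292 → 0.73
d₂ = d₁ − σ√T = 0.7292 − 0.2613 = 0.4679 → 0.47
e^(−qT) = e^(−0.032·0.6667) = 0.9789;  e^(−rT) = e^(−0.028·0.6667) = 0.9815
N(d₁) = N(0.73) = 0.7673;  N(d₂) = N(0.47) = 0.6808
C = 340·0.9789·0.7673 − 290·0.9815·0.6808 = 255.3774 − 193.7795 = 61.5979

£61.60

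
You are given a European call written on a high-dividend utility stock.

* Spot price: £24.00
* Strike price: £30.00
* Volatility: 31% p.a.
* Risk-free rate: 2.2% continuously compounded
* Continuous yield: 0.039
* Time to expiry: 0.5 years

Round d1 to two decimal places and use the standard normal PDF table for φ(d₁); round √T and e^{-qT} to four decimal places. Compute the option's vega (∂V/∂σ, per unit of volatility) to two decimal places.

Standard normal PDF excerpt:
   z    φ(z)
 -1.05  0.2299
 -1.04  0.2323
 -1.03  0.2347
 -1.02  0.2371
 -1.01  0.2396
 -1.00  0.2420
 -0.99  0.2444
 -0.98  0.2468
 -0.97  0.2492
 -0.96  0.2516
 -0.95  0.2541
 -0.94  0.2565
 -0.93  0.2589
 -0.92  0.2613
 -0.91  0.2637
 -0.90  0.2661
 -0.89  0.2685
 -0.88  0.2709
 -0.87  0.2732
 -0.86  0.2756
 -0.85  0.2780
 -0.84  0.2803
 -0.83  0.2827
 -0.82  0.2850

T = 0.5;  σ√T = 0.2192
d₁ = [ln(24/30) + (0.022 − 0.039 + 0.31²/2)·0.5] / 0.2192 = [-0.2231 + 0.0155] / 0.2192 = -0.9472 ⇒ -0.95
√T = √0.5 = 0.7071
φ(d₁) = φ(-0.95) = 0.2541
exp(−qT) = exp(−0.039·0.5) = 0.9807
vega = S·exp(−qT)·φ(d₁)·√T = 24·0.9807·0.2541·0.7071 = 4.2290

4.23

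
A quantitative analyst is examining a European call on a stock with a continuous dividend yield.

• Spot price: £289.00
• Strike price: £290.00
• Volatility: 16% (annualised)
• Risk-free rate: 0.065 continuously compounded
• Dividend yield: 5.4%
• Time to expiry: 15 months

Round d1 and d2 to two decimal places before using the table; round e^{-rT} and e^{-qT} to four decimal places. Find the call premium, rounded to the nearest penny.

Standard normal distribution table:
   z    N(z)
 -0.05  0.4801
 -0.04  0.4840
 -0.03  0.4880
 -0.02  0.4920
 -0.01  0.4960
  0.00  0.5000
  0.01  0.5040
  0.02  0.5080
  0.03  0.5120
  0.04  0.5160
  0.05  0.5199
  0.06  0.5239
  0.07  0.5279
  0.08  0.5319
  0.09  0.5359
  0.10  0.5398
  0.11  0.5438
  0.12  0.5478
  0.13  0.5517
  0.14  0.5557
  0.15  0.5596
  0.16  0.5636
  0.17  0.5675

σ√T = 0.16 × 1.1180 = 0.1789
d₁ = [ln(289/290) + (0.065 − 0.054 + ½·0.16²)·1.25] / (σ√T) = (-0.0035 + 0.0298) / 0.1789 = 0.1470 ⇒ 0.15
d₂ = 0.1470 − 0.1789 = -0.0319 ⇒ -0.03
exp(−qT) = exp(−0.054·1.25) = 0.9347;  exp(−rT) = exp(−0.065·1.25) = 0.9220
N(d₁) = N(0.15) = 0.5596;  N(d₂) = N(-0.03) = 0.4880
C = 289·0.9347·0.5596 − 290·0.9220·0.4880 = 151.1638 − 130.4814 = 20.6824

£20.68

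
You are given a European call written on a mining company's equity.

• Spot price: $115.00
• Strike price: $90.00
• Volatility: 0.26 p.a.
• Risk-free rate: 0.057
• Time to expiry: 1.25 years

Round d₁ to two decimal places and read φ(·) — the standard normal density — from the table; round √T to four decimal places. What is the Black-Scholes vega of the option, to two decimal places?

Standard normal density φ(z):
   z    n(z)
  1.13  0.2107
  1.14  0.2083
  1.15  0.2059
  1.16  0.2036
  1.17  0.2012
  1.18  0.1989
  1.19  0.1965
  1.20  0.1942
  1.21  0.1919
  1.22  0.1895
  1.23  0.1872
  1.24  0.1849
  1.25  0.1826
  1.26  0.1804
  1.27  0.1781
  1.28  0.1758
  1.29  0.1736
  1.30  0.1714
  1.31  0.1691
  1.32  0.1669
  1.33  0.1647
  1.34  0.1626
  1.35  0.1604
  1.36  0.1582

T = 1.25;  σ√T = 0.2907
ln(S/K) + (r + σ²/2)T = ln(115/90) + (0.057 + 0.26²/2)·1.25 = 0.2451 + 0.1135 = 0.3586
d₁ = 0.3586 / 0.2907 = 1.2337 → 1.23
√T = √1.25 = 1.1180
φ(d₁) = φ(1.23) = 0.1872
vega = S·φ(d₁)·√T = 115·0.1872·1.1180 = 24.0683
(The put has the same vega.)

24.07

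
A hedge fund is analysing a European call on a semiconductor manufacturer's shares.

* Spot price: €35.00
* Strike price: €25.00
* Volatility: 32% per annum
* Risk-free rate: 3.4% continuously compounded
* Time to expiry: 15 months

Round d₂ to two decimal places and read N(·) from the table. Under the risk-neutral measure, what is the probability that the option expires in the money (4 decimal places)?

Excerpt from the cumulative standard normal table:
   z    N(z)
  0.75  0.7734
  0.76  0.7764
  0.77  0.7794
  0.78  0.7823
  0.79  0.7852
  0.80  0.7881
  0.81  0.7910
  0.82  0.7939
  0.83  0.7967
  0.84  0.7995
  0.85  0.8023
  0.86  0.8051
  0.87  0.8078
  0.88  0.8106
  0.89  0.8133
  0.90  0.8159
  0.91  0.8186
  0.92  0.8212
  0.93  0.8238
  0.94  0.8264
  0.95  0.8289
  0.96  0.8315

0.8106

T = 1.25;  σ√T = 0.3578
d₁ = [ln(35/25) + (0.034 + ½·0.32²)·1.25] / (σ√T) = (0.3365 + 0.1065) / 0.3578 = 1.2381 ⇒ 1.24
d₂ = 1.2381 − 0.3578 = 0.8804 ⇒ 0.88
Pr(exercise) under Q = N(d₂) = 0.8106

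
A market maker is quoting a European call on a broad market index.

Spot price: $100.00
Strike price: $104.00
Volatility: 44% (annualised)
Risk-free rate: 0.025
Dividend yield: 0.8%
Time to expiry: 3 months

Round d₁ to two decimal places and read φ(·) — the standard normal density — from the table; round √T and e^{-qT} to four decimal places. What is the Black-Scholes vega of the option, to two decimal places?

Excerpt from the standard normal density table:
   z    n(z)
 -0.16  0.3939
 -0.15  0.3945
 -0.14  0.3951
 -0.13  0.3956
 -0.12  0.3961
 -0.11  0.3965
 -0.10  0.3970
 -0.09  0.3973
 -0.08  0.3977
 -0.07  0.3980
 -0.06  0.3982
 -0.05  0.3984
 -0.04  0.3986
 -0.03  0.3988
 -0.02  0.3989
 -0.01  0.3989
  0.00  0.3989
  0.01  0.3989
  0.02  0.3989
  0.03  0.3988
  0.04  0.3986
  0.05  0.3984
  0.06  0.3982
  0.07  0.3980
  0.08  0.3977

σ√T = 0.44 × 0.5000 = 0.2200
d₁ = [ln(100/104) + (0.025 − 0.008 + 0.44²/2)·0.25] / 0.2200 = [-0.0392 + 0.0284] / 0.2200 = -0.0490 which rounds to -0.05
√T = √0.25 = 0.5000
φ(d₁) = φ(-0.05) = 0.3984
exp(−qT) = exp(−0.008·0.25) = 0.9980
vega = S·exp(−qT)·φ(d₁)·√T = 100·0.9980·0.3984·0.5000 = 19.8802

19.88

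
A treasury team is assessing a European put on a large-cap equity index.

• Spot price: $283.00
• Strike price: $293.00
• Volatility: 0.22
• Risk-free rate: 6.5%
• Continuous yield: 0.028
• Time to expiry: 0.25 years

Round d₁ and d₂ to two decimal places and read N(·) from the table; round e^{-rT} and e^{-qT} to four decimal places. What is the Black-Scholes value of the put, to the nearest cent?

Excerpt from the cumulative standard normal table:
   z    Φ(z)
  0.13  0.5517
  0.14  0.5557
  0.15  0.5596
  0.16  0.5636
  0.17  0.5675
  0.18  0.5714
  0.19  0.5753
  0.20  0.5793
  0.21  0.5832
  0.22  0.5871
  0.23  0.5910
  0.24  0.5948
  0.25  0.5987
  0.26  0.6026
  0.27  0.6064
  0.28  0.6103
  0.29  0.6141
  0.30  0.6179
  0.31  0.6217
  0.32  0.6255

$16.46

σ√T = 0.22·√0.25 = 0.1100
ln(S/K) + (r − q + σ²/2)T = ln(283/293) + (0.065 − 0.028 + 0.22²/2)·0.25 = -0.0347 + 0.0153 = -0.0194
d₁ = -0.0194 / 0.1100 = -0.1766 ≈ -0.18
d₂ = d₁ − σ√T = -0.1766 − 0.1100 = -0.2866 ≈ -0.29
e^(−qT) = e^(−0.028·0.25) = 0.9930;  e^(−rT) = e^(−0.065·0.25) = 0.9839
N(−d₂) = N(0.29) = 0.6141;  N(−d₁) = N(0.18) = 0.5714
P = 293·0.9839·0.6141 − 283·0.9930·0.5714 = 177.0344 − 160.5743 = 16.4601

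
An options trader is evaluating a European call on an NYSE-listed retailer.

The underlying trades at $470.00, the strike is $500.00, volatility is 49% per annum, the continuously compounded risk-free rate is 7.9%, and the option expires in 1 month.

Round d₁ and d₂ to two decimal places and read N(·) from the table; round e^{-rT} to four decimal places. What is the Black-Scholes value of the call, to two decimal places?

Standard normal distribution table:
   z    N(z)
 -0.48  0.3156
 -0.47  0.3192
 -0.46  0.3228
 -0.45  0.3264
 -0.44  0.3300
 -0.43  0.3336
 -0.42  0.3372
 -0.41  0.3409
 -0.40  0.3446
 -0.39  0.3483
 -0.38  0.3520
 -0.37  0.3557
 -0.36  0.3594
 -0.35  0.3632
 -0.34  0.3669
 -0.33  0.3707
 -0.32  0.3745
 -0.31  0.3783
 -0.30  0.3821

$15.68

σ√T = 0.49·√0.08333 = 0.1415
ln(S/K) + (r + σ²/2)T = ln(470/500) + (0.079 + 0.49²/2)·0.08333 = -0.0619 + 0.0166 = -0.0453
d₁ = -0.0453 / 0.1415 = -0.3202 → -0.32
d₂ = d₁ − σ√T = -0.3202 − 0.1415 = -0.4616 → -0.46
e^(−rT) = e^(−0.079·0.08333) = 0.9934
N(d₁) = N(-0.32) = 0.3745;  N(d₂) = N(-0.46) = 0.3228
C = 470·0.3745 − 500·0.9934·0.3228 = 176.0150 − 160.3348 = 15.6802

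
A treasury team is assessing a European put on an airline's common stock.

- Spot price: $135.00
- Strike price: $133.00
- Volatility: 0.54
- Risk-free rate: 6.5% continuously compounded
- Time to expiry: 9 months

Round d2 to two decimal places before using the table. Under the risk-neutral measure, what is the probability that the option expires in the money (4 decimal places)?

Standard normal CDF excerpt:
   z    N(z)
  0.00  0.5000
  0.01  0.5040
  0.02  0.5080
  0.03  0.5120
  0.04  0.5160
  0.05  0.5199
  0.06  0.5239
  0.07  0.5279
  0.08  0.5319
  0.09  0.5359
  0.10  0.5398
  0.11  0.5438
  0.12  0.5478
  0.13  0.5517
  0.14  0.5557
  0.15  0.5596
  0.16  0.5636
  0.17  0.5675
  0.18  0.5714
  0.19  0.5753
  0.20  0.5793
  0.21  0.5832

σ√T = 0.54 × 0.8660 = 0.4677
d₁ = [ln(135/133) + (0.065 + 0.54²/2)·0.75] / 0.4677 = [0.0149 + 0.1581] / 0.4677 = 0.3700 ≈ 0.37
d₂ = d₁ − σ√T = 0.3700 − 0.4677 = -0.0977 ≈ -0.10
Risk-neutral Pr[S_T < K] = N(−d₂) = N(0.10) = 0.5398

0.5398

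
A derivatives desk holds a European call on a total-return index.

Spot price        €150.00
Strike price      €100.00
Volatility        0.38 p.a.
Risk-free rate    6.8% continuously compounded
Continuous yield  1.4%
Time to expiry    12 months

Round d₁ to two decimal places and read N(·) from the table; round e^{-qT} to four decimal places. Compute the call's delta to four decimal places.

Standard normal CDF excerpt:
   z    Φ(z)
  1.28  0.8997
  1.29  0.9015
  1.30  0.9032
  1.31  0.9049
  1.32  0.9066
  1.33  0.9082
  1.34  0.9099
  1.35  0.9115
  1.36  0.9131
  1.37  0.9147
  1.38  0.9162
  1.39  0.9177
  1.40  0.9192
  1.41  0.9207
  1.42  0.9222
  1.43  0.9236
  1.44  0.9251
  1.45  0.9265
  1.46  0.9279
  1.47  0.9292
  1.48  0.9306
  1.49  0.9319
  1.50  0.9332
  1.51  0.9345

σ√T = 0.38 × 1.0000 = 0.3800
d₁ = [ln(150/100) + (0.068 − 0.014 + 0.38²/2)·1] / 0.3800 = [0.4055 + 0.1262] / 0.3800 = 1.3991 ≈ 1.40
N(d₁) = N(1.40) = 0.9192
Δ_call = exp(−qT)·N(d₁) = 0.9861·0.9192 = 0.9064

0.9064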